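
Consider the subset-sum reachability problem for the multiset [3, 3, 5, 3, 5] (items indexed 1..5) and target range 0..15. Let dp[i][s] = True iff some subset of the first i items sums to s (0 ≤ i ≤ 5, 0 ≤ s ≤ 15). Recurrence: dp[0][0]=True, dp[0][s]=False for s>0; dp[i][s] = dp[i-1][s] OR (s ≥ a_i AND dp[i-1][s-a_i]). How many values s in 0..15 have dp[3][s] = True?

i\s   0   1   2   3   4   5   6   7   8   9  10  11  12  13  14  15
  0   T   F   F   F   F   F   F   F   F   F   F   F   F   F   F   F
  1   T   F   F   T   F   F   F   F   F   F   F   F   F   F   F   F
  2   T   F   F   T   F   F   T   F   F   F   F   F   F   F   F   F
  3   T   F   F   T   F   T   T   F   T   F   F   T   F   F   F   F
  4   T   F   F   T   F   T   T   F   T   T   F   T   F   F   T   F
  5   T   F   F   T   F   T   T   F   T   T   T   T   F   T   T   F

6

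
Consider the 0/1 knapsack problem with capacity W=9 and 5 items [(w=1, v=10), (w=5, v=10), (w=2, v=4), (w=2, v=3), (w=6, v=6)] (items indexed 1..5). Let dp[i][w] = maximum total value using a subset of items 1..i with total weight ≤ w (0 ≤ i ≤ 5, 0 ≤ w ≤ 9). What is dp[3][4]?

14

i\w   0   1   2   3   4   5   6   7   8   9
  0   0   0   0   0   0   0   0   0   0   0
  1   0  10  10  10  10  10  10  10  10  10
  2   0  10  10  10  10  10  20  20  20  20
  3   0  10  10  14  14  14  20  20  24  24
  4   0  10  10  14  14  17  20  20  24  24
  5   0  10  10  14  14  17  20  20  24  24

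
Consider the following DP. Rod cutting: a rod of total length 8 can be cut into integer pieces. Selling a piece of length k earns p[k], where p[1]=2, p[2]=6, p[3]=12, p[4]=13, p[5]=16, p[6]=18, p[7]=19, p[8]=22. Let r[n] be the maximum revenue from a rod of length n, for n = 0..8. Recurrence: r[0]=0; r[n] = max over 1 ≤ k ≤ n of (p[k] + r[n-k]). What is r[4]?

   n    0    1    2    3    4    5    6    7    8
r[n]    0    2    6   12   14   18   24   26   30

14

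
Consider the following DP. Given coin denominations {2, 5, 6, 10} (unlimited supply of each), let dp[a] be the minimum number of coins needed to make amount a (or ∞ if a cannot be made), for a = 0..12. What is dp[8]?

2

 a  0  1  2  3  4  5  6  7  8  9 10 11 12
dp  0  -  1  -  2  1  1  2  2  3  1  2  2
(- denotes ∞ / unreachable)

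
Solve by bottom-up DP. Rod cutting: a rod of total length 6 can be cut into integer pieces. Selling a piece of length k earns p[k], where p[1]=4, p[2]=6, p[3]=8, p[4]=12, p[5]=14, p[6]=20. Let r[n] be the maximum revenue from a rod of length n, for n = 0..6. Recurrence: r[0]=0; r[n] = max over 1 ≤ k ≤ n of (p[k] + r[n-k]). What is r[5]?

   n    0    1    2    3    4    5    6
r[n]    0    4    8   12   16   20   24

20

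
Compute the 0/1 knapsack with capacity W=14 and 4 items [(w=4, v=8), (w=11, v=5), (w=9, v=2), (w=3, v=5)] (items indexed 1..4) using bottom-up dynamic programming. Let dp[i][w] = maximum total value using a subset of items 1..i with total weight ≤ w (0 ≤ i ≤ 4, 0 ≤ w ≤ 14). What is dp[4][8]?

13

i\w   0   1   2   3   4   5   6   7   8   9  10  11  12  13  14
  0   0   0   0   0   0   0   0   0   0   0   0   0   0   0   0
  1   0   0   0   0   8   8   8   8   8   8   8   8   8   8   8
  2   0   0   0   0   8   8   8   8   8   8   8   8   8   8   8
  3   0   0   0   0   8   8   8   8   8   8   8   8   8  10  10
  4   0   0   0   5   8   8   8  13  13  13  13  13  13  13  13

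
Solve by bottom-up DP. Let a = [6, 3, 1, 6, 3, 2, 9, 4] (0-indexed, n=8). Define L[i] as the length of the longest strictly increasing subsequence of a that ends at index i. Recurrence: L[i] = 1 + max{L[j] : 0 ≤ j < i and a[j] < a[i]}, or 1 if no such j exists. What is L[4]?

2

   i    0    1    2    3    4    5    6    7
a[i]    6    3    1    6    3    2    9    4
L[i]    1    1    1    2    2    2    3    3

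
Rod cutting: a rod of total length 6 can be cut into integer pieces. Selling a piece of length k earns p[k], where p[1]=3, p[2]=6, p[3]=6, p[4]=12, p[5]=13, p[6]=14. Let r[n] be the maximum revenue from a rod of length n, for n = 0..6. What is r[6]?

18

   n    0    1    2    3    4    5    6
r[n]    0    3    6    9   12   15   18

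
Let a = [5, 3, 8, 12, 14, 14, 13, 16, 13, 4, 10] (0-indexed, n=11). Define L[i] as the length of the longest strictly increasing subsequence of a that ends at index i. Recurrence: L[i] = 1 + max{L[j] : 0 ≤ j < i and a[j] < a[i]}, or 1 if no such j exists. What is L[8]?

   i    0    1    2    3    4    5    6    7    8    9   10
a[i]    5    3    8   12   14   14   13   16   13    4   10
L[i]    1    1    2    3    4    4    4    5    4    2    3

4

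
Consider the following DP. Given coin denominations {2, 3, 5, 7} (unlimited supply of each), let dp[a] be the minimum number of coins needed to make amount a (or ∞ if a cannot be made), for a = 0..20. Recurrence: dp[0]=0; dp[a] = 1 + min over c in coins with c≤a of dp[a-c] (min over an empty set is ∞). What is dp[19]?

 a  0  1  2  3  4  5  6  7  8  9 10 11 12 13 14 15 16 17 18 19 20
dp  0  -  1  1  2  1  2  1  2  2  2  3  2  3  2  3  3  3  4  3  4
(- denotes ∞ / unreachable)

3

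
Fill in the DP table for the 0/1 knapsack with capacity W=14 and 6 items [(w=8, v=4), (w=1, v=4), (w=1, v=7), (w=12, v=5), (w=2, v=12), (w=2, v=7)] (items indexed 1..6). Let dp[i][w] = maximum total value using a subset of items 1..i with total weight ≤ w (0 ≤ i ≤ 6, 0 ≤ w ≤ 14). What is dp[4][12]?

15

i\w   0   1   2   3   4   5   6   7   8   9  10  11  12  13  14
  0   0   0   0   0   0   0   0   0   0   0   0   0   0   0   0
  1   0   0   0   0   0   0   0   0   4   4   4   4   4   4   4
  2   0   4   4   4   4   4   4   4   4   8   8   8   8   8   8
  3   0   7  11  11  11  11  11  11  11  11  15  15  15  15  15
  4   0   7  11  11  11  11  11  11  11  11  15  15  15  15  16
  5   0   7  12  19  23  23  23  23  23  23  23  23  27  27  27
  6   0   7  12  19  23  26  30  30  30  30  30  30  30  30  34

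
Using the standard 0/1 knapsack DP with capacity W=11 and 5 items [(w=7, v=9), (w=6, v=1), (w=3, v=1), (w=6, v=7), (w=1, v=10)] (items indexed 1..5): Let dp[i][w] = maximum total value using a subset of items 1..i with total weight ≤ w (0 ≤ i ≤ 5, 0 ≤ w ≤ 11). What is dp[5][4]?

i\w   0   1   2   3   4   5   6   7   8   9  10  11
  0   0   0   0   0   0   0   0   0   0   0   0   0
  1   0   0   0   0   0   0   0   9   9   9   9   9
  2   0   0   0   0   0   0   1   9   9   9   9   9
  3   0   0   0   1   1   1   1   9   9   9  10  10
  4   0   0   0   1   1   1   7   9   9   9  10  10
  5   0  10  10  10  11  11  11  17  19  19  19  20

11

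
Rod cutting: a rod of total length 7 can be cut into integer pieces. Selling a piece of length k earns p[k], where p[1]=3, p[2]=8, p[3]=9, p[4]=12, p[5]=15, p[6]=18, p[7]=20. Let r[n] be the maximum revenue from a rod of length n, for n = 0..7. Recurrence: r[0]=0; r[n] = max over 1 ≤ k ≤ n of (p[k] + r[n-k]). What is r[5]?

   n    0    1    2    3    4    5    6    7
r[n]    0    3    8   11   16   19   24   27

19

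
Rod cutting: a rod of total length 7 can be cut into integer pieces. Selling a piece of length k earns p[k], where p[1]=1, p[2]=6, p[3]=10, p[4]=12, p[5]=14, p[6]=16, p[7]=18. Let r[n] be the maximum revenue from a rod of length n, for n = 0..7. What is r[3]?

   n    0    1    2    3    4    5    6    7
r[n]    0    1    6   10   12   16   20   22

10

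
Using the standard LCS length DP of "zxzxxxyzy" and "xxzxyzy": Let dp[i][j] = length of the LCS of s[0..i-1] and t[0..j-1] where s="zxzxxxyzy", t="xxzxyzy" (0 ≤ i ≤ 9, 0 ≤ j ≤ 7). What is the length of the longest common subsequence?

6

   ''  x  x  z  x  y  z  y
''  0  0  0  0  0  0  0  0
 z  0  0  0  1  1  1  1  1
 x  0  1  1  1  2  2  2  2
 z  0  1  1  2  2  2  3  3
 x  0  1  2  2  3  3  3  3
 x  0  1  2  2  3  3  3  3
 x  0  1  2  2  3  3  3  3
 y  0  1  2  2  3  4  4  4
 z  0  1  2  3  3  4  5  5
 y  0  1  2  3  3  4  5  6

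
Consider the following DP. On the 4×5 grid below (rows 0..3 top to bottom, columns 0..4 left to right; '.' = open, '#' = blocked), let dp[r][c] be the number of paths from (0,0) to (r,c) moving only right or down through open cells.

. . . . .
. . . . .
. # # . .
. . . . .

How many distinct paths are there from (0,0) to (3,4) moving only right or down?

14

r\c   0   1   2   3   4
  0   1   1   1   1   1
  1   1   2   3   4   5
  2   1   0   0   4   9
  3   1   1   1   5  14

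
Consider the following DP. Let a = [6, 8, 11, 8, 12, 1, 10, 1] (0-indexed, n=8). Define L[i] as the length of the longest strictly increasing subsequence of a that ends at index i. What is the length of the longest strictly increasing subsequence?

   i    0    1    2    3    4    5    6    7
a[i]    6    8   11    8   12    1   10    1
L[i]    1    2    3    2    4    1    3    1

4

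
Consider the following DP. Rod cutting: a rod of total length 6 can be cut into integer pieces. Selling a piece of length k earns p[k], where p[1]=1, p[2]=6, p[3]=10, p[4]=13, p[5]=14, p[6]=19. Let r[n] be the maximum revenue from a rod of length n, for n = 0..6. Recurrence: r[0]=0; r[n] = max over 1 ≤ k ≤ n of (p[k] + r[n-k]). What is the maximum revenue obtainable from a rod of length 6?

   n    0    1    2    3    4    5    6
r[n]    0    1    6   10   13   16   20

20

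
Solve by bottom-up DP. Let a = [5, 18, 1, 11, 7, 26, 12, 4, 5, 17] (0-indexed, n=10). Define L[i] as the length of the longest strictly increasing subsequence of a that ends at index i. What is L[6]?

   i    0    1    2    3    4    5    6    7    8    9
a[i]    5   18    1   11    7   26   12    4    5   17
L[i]    1    2    1    2    2    3    3    2    3    4

3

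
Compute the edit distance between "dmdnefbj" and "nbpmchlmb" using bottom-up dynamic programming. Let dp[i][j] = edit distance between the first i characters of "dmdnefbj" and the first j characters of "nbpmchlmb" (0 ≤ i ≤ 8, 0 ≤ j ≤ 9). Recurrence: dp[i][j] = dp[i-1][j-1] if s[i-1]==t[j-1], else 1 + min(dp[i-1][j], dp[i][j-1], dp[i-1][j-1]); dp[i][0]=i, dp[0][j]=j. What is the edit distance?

8

   ''  n  b  p  m  c  h  l  m  b
''  0  1  2  3  4  5  6  7  8  9
 d  1  1  2  3  4  5  6  7  8  9
 m  2  2  2  3  3  4  5  6  7  8
 d  3  3  3  3  4  4  5  6  7  8
 n  4  3  4  4  4  5  5  6  7  8
 e  5  4  4  5  5  5  6  6  7  8
 f  6  5  5  5  6  6  6  7  7  8
 b  7  6  5  6  6  7  7  7  8  7
 j  8  7  6  6  7  7  8  8  8  8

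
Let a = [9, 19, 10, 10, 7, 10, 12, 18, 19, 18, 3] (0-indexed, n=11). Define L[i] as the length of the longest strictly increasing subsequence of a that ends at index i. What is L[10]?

   i    0    1    2    3    4    5    6    7    8    9   10
a[i]    9   19   10   10    7   10   12   18   19   18    3
L[i]    1    2    2    2    1    2    3    4    5    4    1

1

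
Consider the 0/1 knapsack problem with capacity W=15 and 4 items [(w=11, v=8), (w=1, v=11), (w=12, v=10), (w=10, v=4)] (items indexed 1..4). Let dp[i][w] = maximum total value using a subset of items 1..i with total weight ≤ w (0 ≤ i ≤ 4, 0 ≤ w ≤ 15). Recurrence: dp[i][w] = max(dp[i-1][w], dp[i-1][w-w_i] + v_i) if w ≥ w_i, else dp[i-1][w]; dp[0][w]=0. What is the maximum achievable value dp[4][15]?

21

i\w   0   1   2   3   4   5   6   7   8   9  10  11  12  13  14  15
  0   0   0   0   0   0   0   0   0   0   0   0   0   0   0   0   0
  1   0   0   0   0   0   0   0   0   0   0   0   8   8   8   8   8
  2   0  11  11  11  11  11  11  11  11  11  11  11  19  19  19  19
  3   0  11  11  11  11  11  11  11  11  11  11  11  19  21  21  21
  4   0  11  11  11  11  11  11  11  11  11  11  15  19  21  21  21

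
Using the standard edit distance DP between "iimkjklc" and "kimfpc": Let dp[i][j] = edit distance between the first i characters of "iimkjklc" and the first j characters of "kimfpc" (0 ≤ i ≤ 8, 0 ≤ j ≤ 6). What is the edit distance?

5

   ''  k  i  m  f  p  c
''  0  1  2  3  4  5  6
 i  1  1  1  2  3  4  5
 i  2  2  1  2  3  4  5
 m  3  3  2  1  2  3  4
 k  4  3  3  2  2  3  4
 j  5  4  4  3  3  3  4
 k  6  5  5  4  4  4  4
 l  7  6  6  5  5  5  5
 c  8  7  7  6  6  6  5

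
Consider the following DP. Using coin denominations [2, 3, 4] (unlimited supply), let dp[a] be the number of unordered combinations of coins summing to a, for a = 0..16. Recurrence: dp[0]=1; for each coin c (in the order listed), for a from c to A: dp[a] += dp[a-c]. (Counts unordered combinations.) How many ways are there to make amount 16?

10

after  coin     0     1     2     3     4     5     6     7     8     9    10    11    12    13    14    15    16
          2     1     0     1     0     1     0     1     0     1     0     1     0     1     0     1     0     1
          3     1     0     1     1     1     1     2     1     2     2     2     2     3     2     3     3     3
          4     1     0     1     1     2     1     3     2     4     3     5     4     7     5     8     7    10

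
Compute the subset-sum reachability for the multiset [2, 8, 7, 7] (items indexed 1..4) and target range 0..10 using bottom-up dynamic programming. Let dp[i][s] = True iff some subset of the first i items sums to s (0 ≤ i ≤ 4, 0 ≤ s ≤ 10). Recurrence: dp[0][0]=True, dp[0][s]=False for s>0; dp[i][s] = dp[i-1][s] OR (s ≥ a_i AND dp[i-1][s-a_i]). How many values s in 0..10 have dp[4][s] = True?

i\s   0   1   2   3   4   5   6   7   8   9  10
  0   T   F   F   F   F   F   F   F   F   F   F
  1   T   F   T   F   F   F   F   F   F   F   F
  2   T   F   T   F   F   F   F   F   T   F   T
  3   T   F   T   F   F   F   F   T   T   T   T
  4   T   F   T   F   F   F   F   T   T   T   T

6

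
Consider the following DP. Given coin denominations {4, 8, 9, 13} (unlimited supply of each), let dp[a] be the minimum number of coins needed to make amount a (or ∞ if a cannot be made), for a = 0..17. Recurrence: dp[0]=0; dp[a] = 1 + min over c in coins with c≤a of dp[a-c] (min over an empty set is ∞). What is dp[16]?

 a  0  1  2  3  4  5  6  7  8  9 10 11 12 13 14 15 16 17
dp  0  -  -  -  1  -  -  -  1  1  -  -  2  1  -  -  2  2
(- denotes ∞ / unreachable)

2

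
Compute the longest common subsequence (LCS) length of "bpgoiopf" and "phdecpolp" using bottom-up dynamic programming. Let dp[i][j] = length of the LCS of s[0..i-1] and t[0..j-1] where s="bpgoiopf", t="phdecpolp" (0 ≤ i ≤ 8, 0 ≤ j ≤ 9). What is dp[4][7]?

   ''  p  h  d  e  c  p  o  l  p
''  0  0  0  0  0  0  0  0  0  0
 b  0  0  0  0  0  0  0  0  0  0
 p  0  1  1  1  1  1  1  1  1  1
 g  0  1  1  1  1  1  1  1  1  1
 o  0  1  1  1  1  1  1  2  2  2
 i  0  1  1  1  1  1  1  2  2  2
 o  0  1  1  1  1  1  1  2  2  2
 p  0  1  1  1  1  1  2  2  2  3
 f  0  1  1  1  1  1  2  2  2  3

2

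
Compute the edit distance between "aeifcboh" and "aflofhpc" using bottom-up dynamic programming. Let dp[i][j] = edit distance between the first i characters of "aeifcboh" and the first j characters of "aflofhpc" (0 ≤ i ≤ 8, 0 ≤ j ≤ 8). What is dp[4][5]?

3

   ''  a  f  l  o  f  h  p  c
''  0  1  2  3  4  5  6  7  8
 a  1  0  1  2  3  4  5  6  7
 e  2  1  1  2  3  4  5  6  7
 i  3  2  2  2  3  4  5  6  7
 f  4  3  2  3  3  3  4  5  6
 c  5  4  3  3  4  4  4  5  5
 b  6  5  4  4  4  5  5  5  6
 o  7  6  5  5  4  5  6  6  6
 h  8  7  6  6  5  5  5  6  7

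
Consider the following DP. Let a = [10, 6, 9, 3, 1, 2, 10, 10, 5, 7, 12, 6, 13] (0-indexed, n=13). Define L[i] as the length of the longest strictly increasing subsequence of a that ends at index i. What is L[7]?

3

   i    0    1    2    3    4    5    6    7    8    9   10   11   12
a[i]   10    6    9    3    1    2   10   10    5    7   12    6   13
L[i]    1    1    2    1    1    2    3    3    3    4    5    4    6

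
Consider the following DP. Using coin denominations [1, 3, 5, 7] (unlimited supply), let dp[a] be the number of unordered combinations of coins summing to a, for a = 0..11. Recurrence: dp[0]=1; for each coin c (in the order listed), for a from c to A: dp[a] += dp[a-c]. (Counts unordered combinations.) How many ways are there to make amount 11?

after  coin     0     1     2     3     4     5     6     7     8     9    10    11
          1     1     1     1     1     1     1     1     1     1     1     1     1
          3     1     1     1     2     2     2     3     3     3     4     4     4
          5     1     1     1     2     2     3     4     4     5     6     7     8
          7     1     1     1     2     2     3     4     5     6     7     9    10

10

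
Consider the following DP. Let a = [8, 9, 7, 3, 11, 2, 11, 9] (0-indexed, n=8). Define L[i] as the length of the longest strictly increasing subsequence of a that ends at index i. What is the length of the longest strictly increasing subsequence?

3

   i    0    1    2    3    4    5    6    7
a[i]    8    9    7    3   11    2   11    9
L[i]    1    2    1    1    3    1    3    2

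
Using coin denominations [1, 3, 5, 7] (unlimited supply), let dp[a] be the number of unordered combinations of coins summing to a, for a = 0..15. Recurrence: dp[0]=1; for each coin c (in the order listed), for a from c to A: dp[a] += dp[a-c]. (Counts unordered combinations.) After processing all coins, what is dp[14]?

after  coin     0     1     2     3     4     5     6     7     8     9    10    11    12    13    14    15
          1     1     1     1     1     1     1     1     1     1     1     1     1     1     1     1     1
          3     1     1     1     2     2     2     3     3     3     4     4     4     5     5     5     6
          5     1     1     1     2     2     3     4     4     5     6     7     8     9    10    11    13
          7     1     1     1     2     2     3     4     5     6     7     9    10    12    14    16    19

16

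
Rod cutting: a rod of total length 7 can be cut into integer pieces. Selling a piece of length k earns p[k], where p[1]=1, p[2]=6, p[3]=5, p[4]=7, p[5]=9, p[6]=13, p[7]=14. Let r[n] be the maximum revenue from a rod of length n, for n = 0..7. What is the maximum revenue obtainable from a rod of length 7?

   n    0    1    2    3    4    5    6    7
r[n]    0    1    6    7   12   13   18   19

19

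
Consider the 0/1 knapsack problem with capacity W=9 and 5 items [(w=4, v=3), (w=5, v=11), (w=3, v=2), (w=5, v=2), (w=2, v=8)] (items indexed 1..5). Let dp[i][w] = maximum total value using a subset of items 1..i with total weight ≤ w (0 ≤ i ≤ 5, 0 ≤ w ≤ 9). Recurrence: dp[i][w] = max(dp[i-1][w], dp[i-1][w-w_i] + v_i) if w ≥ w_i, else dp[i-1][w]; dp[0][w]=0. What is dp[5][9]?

19

i\w   0   1   2   3   4   5   6   7   8   9
  0   0   0   0   0   0   0   0   0   0   0
  1   0   0   0   0   3   3   3   3   3   3
  2   0   0   0   0   3  11  11  11  11  14
  3   0   0   0   2   3  11  11  11  13  14
  4   0   0   0   2   3  11  11  11  13  14
  5   0   0   8   8   8  11  11  19  19  19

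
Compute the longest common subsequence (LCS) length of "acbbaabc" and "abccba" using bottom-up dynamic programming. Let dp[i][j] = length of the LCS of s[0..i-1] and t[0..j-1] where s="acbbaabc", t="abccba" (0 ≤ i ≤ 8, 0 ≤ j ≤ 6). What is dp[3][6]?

3

   ''  a  b  c  c  b  a
''  0  0  0  0  0  0  0
 a  0  1  1  1  1  1  1
 c  0  1  1  2  2  2  2
 b  0  1  2  2  2  3  3
 b  0  1  2  2  2  3  3
 a  0  1  2  2  2  3  4
 a  0  1  2  2  2  3  4
 b  0  1  2  2  2  3  4
 c  0  1  2  3  3  3  4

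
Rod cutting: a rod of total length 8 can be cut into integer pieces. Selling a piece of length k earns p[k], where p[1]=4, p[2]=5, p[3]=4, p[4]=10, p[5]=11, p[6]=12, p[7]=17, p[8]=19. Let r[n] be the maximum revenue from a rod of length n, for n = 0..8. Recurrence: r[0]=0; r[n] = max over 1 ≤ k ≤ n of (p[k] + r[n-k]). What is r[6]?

24

   n    0    1    2    3    4    5    6    7    8
r[n]    0    4    8   12   16   20   24   28   32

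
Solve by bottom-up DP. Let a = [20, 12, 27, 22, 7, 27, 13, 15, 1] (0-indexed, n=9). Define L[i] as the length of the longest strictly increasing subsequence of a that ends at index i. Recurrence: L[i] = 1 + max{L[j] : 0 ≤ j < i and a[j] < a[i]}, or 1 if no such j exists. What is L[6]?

   i    0    1    2    3    4    5    6    7    8
a[i]   20   12   27   22    7   27   13   15    1
L[i]    1    1    2    2    1    3    2    3    1

2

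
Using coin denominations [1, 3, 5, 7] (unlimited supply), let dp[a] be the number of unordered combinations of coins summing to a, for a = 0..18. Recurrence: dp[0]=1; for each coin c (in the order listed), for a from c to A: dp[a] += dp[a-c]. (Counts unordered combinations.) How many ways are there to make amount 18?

after  coin     0     1     2     3     4     5     6     7     8     9    10    11    12    13    14    15    16    17    18
          1     1     1     1     1     1     1     1     1     1     1     1     1     1     1     1     1     1     1     1
          3     1     1     1     2     2     2     3     3     3     4     4     4     5     5     5     6     6     6     7
          5     1     1     1     2     2     3     4     4     5     6     7     8     9    10    11    13    14    15    17
          7     1     1     1     2     2     3     4     5     6     7     9    10    12    14    16    19    21    24    27

27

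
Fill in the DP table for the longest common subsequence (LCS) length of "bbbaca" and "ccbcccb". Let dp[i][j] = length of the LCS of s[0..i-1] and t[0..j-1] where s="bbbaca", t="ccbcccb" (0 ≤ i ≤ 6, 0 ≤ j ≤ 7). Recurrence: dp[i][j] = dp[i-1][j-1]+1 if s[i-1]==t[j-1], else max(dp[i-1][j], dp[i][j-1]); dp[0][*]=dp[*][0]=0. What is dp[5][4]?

2

   ''  c  c  b  c  c  c  b
''  0  0  0  0  0  0  0  0
 b  0  0  0  1  1  1  1  1
 b  0  0  0  1  1  1  1  2
 b  0  0  0  1  1  1  1  2
 a  0  0  0  1  1  1  1  2
 c  0  1  1  1  2  2  2  2
 a  0  1  1  1  2  2  2  2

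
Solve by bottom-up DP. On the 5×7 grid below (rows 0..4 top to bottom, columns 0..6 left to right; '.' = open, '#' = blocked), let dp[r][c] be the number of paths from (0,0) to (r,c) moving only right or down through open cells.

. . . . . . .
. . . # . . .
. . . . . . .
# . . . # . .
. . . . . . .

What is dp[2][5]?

9

r\c   0   1   2   3   4   5   6
  0   1   1   1   1   1   1   1
  1   1   2   3   0   1   2   3
  2   1   3   6   6   7   9  12
  3   0   3   9  15   0   9  21
  4   0   3  12  27  27  36  57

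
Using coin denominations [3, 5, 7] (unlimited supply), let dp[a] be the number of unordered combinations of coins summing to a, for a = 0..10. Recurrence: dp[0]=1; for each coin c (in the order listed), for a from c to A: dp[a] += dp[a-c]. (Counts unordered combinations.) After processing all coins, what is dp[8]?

1

after  coin     0     1     2     3     4     5     6     7     8     9    10
          3     1     0     0     1     0     0     1     0     0     1     0
          5     1     0     0     1     0     1     1     0     1     1     1
          7     1     0     0     1     0     1     1     1     1     1     2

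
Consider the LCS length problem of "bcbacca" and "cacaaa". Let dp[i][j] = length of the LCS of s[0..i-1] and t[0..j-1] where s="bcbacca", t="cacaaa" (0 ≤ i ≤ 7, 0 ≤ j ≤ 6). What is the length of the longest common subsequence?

   ''  c  a  c  a  a  a
''  0  0  0  0  0  0  0
 b  0  0  0  0  0  0  0
 c  0  1  1  1  1  1  1
 b  0  1  1  1  1  1  1
 a  0  1  2  2  2  2  2
 c  0  1  2  3  3  3  3
 c  0  1  2  3  3  3  3
 a  0  1  2  3  4  4  4

4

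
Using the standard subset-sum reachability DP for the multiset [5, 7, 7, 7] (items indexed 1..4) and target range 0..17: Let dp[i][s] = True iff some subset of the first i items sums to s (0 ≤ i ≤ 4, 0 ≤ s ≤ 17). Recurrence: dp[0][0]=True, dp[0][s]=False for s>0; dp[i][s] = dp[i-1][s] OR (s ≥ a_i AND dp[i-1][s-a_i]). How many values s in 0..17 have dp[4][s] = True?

i\s   0   1   2   3   4   5   6   7   8   9  10  11  12  13  14  15  16  17
  0   T   F   F   F   F   F   F   F   F   F   F   F   F   F   F   F   F   F
  1   T   F   F   F   F   T   F   F   F   F   F   F   F   F   F   F   F   F
  2   T   F   F   F   F   T   F   T   F   F   F   F   T   F   F   F   F   F
  3   T   F   F   F   F   T   F   T   F   F   F   F   T   F   T   F   F   F
  4   T   F   F   F   F   T   F   T   F   F   F   F   T   F   T   F   F   F

5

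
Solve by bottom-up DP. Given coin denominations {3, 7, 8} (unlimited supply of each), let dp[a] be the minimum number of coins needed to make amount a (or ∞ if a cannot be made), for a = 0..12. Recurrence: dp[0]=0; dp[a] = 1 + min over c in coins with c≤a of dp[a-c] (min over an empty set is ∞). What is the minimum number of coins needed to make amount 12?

4

 a  0  1  2  3  4  5  6  7  8  9 10 11 12
dp  0  -  -  1  -  -  2  1  1  3  2  2  4
(- denotes ∞ / unreachable)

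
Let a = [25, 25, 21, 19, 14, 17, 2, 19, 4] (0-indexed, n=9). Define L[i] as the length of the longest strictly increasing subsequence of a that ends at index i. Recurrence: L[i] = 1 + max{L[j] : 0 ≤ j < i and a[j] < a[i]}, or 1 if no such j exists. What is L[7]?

   i    0    1    2    3    4    5    6    7    8
a[i]   25   25   21   19   14   17    2   19    4
L[i]    1    1    1    1    1    2    1    3    2

3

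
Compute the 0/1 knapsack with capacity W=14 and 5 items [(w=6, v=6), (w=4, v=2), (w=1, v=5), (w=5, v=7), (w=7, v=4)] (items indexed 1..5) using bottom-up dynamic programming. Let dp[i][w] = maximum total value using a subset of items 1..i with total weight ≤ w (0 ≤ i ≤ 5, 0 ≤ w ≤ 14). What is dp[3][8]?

11

i\w   0   1   2   3   4   5   6   7   8   9  10  11  12  13  14
  0   0   0   0   0   0   0   0   0   0   0   0   0   0   0   0
  1   0   0   0   0   0   0   6   6   6   6   6   6   6   6   6
  2   0   0   0   0   2   2   6   6   6   6   8   8   8   8   8
  3   0   5   5   5   5   7   7  11  11  11  11  13  13  13  13
  4   0   5   5   5   5   7  12  12  12  12  14  14  18  18  18
  5   0   5   5   5   5   7  12  12  12  12  14  14  18  18  18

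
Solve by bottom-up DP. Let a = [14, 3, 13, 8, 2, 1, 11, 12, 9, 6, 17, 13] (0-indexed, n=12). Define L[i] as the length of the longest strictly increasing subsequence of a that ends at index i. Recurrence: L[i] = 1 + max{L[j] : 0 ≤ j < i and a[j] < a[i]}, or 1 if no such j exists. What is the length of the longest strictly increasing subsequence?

5

   i    0    1    2    3    4    5    6    7    8    9   10   11
a[i]   14    3   13    8    2    1   11   12    9    6   17   13
L[i]    1    1    2    2    1    1    3    4    3    2    5    5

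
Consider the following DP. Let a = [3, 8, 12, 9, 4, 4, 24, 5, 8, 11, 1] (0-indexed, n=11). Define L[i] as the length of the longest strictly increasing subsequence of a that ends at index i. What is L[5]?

2

   i    0    1    2    3    4    5    6    7    8    9   10
a[i]    3    8   12    9    4    4   24    5    8   11    1
L[i]    1    2    3    3    2    2    4    3    4    5    1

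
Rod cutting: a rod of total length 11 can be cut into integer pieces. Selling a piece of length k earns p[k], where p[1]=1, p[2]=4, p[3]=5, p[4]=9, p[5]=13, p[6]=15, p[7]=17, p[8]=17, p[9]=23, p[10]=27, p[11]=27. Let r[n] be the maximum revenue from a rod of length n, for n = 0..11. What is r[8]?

   n    0    1    2    3    4    5    6    7    8    9   10   11
r[n]    0    1    4    5    9   13   15   17   19   23   27   28

19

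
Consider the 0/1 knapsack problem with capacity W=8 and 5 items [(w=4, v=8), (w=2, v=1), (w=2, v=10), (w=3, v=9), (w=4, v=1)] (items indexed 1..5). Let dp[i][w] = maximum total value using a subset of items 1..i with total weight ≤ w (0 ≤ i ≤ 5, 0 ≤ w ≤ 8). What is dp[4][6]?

19

i\w   0   1   2   3   4   5   6   7   8
  0   0   0   0   0   0   0   0   0   0
  1   0   0   0   0   8   8   8   8   8
  2   0   0   1   1   8   8   9   9   9
  3   0   0  10  10  11  11  18  18  19
  4   0   0  10  10  11  19  19  20  20
  5   0   0  10  10  11  19  19  20  20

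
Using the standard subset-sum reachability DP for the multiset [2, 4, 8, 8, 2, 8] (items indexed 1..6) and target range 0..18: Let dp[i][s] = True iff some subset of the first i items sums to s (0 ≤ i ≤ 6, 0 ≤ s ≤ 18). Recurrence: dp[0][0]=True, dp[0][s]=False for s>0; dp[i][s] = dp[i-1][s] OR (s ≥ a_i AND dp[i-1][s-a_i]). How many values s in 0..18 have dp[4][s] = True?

i\s   0   1   2   3   4   5   6   7   8   9  10  11  12  13  14  15  16  17  18
  0   T   F   F   F   F   F   F   F   F   F   F   F   F   F   F   F   F   F   F
  1   T   F   T   F   F   F   F   F   F   F   F   F   F   F   F   F   F   F   F
  2   T   F   T   F   T   F   T   F   F   F   F   F   F   F   F   F   F   F   F
  3   T   F   T   F   T   F   T   F   T   F   T   F   T   F   T   F   F   F   F
  4   T   F   T   F   T   F   T   F   T   F   T   F   T   F   T   F   T   F   T
  5   T   F   T   F   T   F   T   F   T   F   T   F   T   F   T   F   T   F   T
  6   T   F   T   F   T   F   T   F   T   F   T   F   T   F   T   F   T   F   T

10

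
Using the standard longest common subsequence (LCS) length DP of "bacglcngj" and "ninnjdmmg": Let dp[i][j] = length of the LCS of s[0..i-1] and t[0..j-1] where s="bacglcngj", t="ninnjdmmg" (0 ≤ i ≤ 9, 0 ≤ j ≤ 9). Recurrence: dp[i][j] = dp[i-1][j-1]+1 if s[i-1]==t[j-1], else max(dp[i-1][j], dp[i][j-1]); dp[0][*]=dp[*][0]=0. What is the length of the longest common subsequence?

2

   ''  n  i  n  n  j  d  m  m  g
''  0  0  0  0  0  0  0  0  0  0
 b  0  0  0  0  0  0  0  0  0  0
 a  0  0  0  0  0  0  0  0  0  0
 c  0  0  0  0  0  0  0  0  0  0
 g  0  0  0  0  0  0  0  0  0  1
 l  0  0  0  0  0  0  0  0  0  1
 c  0  0  0  0  0  0  0  0  0  1
 n  0  1  1  1  1  1  1  1  1  1
 g  0  1  1  1  1  1  1  1  1  2
 j  0  1  1  1  1  2  2  2  2  2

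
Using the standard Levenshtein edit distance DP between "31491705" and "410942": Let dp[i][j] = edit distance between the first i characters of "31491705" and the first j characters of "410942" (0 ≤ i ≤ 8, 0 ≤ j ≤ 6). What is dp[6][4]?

   ''  4  1  0  9  4  2
''  0  1  2  3  4  5  6
 3  1  1  2  3  4  5  6
 1  2  2  1  2  3  4  5
 4  3  2  2  2  3  3  4
 9  4  3  3  3  2  3  4
 1  5  4  3  4  3  3  4
 7  6  5  4  4  4  4  4
 0  7  6  5  4  5  5  5
 5  8  7  6  5  5  6  6

4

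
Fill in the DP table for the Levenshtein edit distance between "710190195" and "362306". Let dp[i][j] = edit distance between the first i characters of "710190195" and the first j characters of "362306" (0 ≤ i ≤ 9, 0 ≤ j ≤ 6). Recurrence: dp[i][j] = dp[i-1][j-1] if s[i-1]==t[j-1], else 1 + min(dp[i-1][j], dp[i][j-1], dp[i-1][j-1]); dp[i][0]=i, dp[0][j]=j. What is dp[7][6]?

6

   ''  3  6  2  3  0  6
''  0  1  2  3  4  5  6
 7  1  1  2  3  4  5  6
 1  2  2  2  3  4  5  6
 0  3  3  3  3  4  4  5
 1  4  4  4  4  4  5  5
 9  5  5  5  5  5  5  6
 0  6  6  6  6  6  5  6
 1  7  7  7  7  7  6  6
 9  8  8  8  8  8  7  7
 5  9  9  9  9  9  8  8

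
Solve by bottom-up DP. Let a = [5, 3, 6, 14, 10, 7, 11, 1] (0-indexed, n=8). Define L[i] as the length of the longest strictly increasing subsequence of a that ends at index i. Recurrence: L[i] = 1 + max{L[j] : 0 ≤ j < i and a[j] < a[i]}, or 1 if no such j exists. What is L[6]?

4

   i    0    1    2    3    4    5    6    7
a[i]    5    3    6   14   10    7   11    1
L[i]    1    1    2    3    3    3    4    1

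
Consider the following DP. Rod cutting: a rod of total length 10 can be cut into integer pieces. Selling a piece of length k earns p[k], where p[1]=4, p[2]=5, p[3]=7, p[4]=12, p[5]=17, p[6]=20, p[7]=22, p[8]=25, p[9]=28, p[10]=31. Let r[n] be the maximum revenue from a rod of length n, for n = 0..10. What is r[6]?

24

   n    0    1    2    3    4    5    6    7    8    9   10
r[n]    0    4    8   12   16   20   24   28   32   36   40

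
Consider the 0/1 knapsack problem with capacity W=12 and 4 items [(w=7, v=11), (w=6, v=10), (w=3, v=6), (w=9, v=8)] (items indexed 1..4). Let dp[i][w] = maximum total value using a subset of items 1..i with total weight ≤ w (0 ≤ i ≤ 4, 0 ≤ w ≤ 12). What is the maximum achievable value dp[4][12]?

i\w   0   1   2   3   4   5   6   7   8   9  10  11  12
  0   0   0   0   0   0   0   0   0   0   0   0   0   0
  1   0   0   0   0   0   0   0  11  11  11  11  11  11
  2   0   0   0   0   0   0  10  11  11  11  11  11  11
  3   0   0   0   6   6   6  10  11  11  16  17  17  17
  4   0   0   0   6   6   6  10  11  11  16  17  17  17

17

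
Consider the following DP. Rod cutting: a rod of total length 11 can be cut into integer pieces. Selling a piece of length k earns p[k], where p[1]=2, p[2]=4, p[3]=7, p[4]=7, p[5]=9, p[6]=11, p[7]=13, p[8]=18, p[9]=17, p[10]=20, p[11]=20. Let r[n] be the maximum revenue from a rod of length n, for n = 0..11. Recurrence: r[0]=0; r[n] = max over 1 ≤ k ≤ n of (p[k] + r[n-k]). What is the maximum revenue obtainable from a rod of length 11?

   n    0    1    2    3    4    5    6    7    8    9   10   11
r[n]    0    2    4    7    9   11   14   16   18   21   23   25

25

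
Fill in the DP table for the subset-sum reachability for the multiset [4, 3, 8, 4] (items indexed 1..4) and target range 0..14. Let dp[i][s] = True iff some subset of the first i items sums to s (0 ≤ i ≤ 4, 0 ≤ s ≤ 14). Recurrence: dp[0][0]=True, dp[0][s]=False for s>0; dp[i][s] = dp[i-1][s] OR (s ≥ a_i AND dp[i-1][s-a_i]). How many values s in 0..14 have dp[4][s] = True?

i\s   0   1   2   3   4   5   6   7   8   9  10  11  12  13  14
  0   T   F   F   F   F   F   F   F   F   F   F   F   F   F   F
  1   T   F   F   F   T   F   F   F   F   F   F   F   F   F   F
  2   T   F   F   T   T   F   F   T   F   F   F   F   F   F   F
  3   T   F   F   T   T   F   F   T   T   F   F   T   T   F   F
  4   T   F   F   T   T   F   F   T   T   F   F   T   T   F   F

7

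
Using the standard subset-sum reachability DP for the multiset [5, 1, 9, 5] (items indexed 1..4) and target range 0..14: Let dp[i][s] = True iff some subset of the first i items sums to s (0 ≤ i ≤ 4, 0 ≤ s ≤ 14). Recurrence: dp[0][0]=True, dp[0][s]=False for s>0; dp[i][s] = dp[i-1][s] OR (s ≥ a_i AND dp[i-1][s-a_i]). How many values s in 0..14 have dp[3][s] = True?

7

i\s   0   1   2   3   4   5   6   7   8   9  10  11  12  13  14
  0   T   F   F   F   F   F   F   F   F   F   F   F   F   F   F
  1   T   F   F   F   F   T   F   F   F   F   F   F   F   F   F
  2   T   T   F   F   F   T   T   F   F   F   F   F   F   F   F
  3   T   T   F   F   F   T   T   F   F   T   T   F   F   F   T
  4   T   T   F   F   F   T   T   F   F   T   T   T   F   F   T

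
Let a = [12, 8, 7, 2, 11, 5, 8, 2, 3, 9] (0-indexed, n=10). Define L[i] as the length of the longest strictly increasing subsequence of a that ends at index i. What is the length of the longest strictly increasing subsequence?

4

   i    0    1    2    3    4    5    6    7    8    9
a[i]   12    8    7    2   11    5    8    2    3    9
L[i]    1    1    1    1    2    2    3    1    2    4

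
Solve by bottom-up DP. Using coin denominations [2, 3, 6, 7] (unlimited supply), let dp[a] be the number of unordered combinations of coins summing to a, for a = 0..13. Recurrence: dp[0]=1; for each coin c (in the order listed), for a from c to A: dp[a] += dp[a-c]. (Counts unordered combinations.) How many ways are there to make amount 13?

6

after  coin     0     1     2     3     4     5     6     7     8     9    10    11    12    13
          2     1     0     1     0     1     0     1     0     1     0     1     0     1     0
          3     1     0     1     1     1     1     2     1     2     2     2     2     3     2
          6     1     0     1     1     1     1     3     1     3     3     3     3     6     3
          7     1     0     1     1     1     1     3     2     3     4     4     4     7     6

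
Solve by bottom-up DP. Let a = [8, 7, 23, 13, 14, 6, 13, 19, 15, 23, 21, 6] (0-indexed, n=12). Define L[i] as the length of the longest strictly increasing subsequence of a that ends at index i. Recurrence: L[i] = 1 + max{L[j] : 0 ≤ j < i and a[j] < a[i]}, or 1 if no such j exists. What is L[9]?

   i    0    1    2    3    4    5    6    7    8    9   10   11
a[i]    8    7   23   13   14    6   13   19   15   23   21    6
L[i]    1    1    2    2    3    1    2    4    4    5    5    1

5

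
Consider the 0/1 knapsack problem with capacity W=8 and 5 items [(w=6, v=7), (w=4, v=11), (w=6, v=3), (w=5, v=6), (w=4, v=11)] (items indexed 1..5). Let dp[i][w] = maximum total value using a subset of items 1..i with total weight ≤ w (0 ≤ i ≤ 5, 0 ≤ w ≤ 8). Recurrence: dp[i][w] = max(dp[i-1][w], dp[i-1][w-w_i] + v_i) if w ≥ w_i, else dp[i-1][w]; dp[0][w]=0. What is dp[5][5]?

11

i\w   0   1   2   3   4   5   6   7   8
  0   0   0   0   0   0   0   0   0   0
  1   0   0   0   0   0   0   7   7   7
  2   0   0   0   0  11  11  11  11  11
  3   0   0   0   0  11  11  11  11  11
  4   0   0   0   0  11  11  11  11  11
  5   0   0   0   0  11  11  11  11  22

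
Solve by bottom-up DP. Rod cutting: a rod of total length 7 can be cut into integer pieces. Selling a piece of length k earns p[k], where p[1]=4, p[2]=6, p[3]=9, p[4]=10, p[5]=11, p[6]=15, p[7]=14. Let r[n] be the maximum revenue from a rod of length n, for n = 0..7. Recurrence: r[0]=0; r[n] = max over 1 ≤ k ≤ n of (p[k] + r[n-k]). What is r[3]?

12

   n    0    1    2    3    4    5    6    7
r[n]    0    4    8   12   16   20   24   28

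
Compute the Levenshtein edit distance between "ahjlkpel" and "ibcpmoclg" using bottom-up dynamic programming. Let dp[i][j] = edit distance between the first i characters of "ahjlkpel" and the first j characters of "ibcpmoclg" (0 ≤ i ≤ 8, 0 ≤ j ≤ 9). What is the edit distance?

8

   ''  i  b  c  p  m  o  c  l  g
''  0  1  2  3  4  5  6  7  8  9
 a  1  1  2  3  4  5  6  7  8  9
 h  2  2  2  3  4  5  6  7  8  9
 j  3  3  3  3  4  5  6  7  8  9
 l  4  4  4  4  4  5  6  7  7  8
 k  5  5  5  5  5  5  6  7  8  8
 p  6  6  6  6  5  6  6  7  8  9
 e  7  7  7  7  6  6  7  7  8  9
 l  8  8  8  8  7  7  7  8  7  8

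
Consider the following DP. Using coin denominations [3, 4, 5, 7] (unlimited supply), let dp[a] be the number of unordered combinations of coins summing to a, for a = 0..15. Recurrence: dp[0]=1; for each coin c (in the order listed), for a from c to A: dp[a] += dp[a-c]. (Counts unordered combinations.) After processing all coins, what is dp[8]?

after  coin     0     1     2     3     4     5     6     7     8     9    10    11    12    13    14    15
          3     1     0     0     1     0     0     1     0     0     1     0     0     1     0     0     1
          4     1     0     0     1     1     0     1     1     1     1     1     1     2     1     1     2
          5     1     0     0     1     1     1     1     1     2     2     2     2     3     3     3     4
          7     1     0     0     1     1     1     1     2     2     2     3     3     4     4     5     6

2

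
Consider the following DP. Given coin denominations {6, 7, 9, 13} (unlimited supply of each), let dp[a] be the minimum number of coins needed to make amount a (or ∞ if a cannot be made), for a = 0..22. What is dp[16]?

2

 a  0  1  2  3  4  5  6  7  8  9 10 11 12 13 14 15 16 17 18 19 20 21 22
dp  0  -  -  -  -  -  1  1  -  1  -  -  2  1  2  2  2  -  2  2  2  3  2
(- denotes ∞ / unreachable)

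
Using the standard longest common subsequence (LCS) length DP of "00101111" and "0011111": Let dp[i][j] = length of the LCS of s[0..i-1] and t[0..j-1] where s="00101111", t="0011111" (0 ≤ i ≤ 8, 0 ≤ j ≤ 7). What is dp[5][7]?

   ''  0  0  1  1  1  1  1
''  0  0  0  0  0  0  0  0
 0  0  1  1  1  1  1  1  1
 0  0  1  2  2  2  2  2  2
 1  0  1  2  3  3  3  3  3
 0  0  1  2  3  3  3  3  3
 1  0  1  2  3  4  4  4  4
 1  0  1  2  3  4  5  5  5
 1  0  1  2  3  4  5  6  6
 1  0  1  2  3  4  5  6  7

4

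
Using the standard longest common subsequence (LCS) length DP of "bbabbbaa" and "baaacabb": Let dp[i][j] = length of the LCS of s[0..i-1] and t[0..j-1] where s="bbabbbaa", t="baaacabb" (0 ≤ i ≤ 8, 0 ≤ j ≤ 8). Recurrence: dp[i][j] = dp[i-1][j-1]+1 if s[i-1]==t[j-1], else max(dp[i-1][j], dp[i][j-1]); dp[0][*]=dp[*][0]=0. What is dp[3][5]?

   ''  b  a  a  a  c  a  b  b
''  0  0  0  0  0  0  0  0  0
 b  0  1  1  1  1  1  1  1  1
 b  0  1  1  1  1  1  1  2  2
 a  0  1  2  2  2  2  2  2  2
 b  0  1  2  2  2  2  2  3  3
 b  0  1  2  2  2  2  2  3  4
 b  0  1  2  2  2  2  2  3  4
 a  0  1  2  3  3  3  3  3  4
 a  0  1  2  3  4  4  4  4  4

2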